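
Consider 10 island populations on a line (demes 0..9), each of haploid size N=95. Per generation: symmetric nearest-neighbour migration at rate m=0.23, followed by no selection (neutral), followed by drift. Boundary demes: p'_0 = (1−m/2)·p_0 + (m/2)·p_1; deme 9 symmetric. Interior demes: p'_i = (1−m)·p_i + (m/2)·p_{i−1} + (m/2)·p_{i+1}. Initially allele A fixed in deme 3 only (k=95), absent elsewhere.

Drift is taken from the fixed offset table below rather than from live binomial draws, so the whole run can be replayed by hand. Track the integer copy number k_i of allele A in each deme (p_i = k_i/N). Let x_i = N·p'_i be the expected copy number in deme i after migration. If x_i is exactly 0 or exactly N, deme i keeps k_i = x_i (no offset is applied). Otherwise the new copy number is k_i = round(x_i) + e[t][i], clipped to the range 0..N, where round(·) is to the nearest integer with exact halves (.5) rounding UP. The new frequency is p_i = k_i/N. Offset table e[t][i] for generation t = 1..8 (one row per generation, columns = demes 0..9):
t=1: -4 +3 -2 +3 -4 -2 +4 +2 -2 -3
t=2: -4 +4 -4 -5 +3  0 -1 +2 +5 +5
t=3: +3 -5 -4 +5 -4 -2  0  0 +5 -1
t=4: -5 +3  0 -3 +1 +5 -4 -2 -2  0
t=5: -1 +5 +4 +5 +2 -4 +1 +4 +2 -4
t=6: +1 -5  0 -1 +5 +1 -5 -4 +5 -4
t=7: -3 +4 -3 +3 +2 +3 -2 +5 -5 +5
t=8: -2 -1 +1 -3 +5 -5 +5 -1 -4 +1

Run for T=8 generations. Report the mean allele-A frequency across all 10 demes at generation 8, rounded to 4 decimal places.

t=0: k=[0 0 0 95 0 0 0 0 0 0]
t=1: x=[0.0000 0.0000 10.9250 73.1500 10.9250 0.0000 0.0000 0.0000 0.0000 0.0000] k=[0 0 9 76 7 0 0 0 0 0]
t=2: x=[0.0000 1.0350 15.6700 60.3600 14.1300 0.8050 0.0000 0.0000 0.0000 0.0000] k=[0 5 12 55 17 1 0 0 0 0]
t=3: x=[0.5750 5.2300 16.1400 45.6850 19.5300 2.7250 0.1150 0.0000 0.0000 0.0000] k=[4 0 12 51 16 1 0 0 0 0]
t=4: x=[3.5400 1.8400 15.1050 42.4900 18.3000 2.6100 0.1150 0.0000 0.0000 0.0000] k=[0 5 15 39 19 8 0 0 0 0]
t=5: x=[0.5750 5.5750 16.6100 33.9400 20.0350 8.3450 0.9200 0.0000 0.0000 0.0000] k=[0 11 21 39 22 4 2 0 0 0]
t=6: x=[1.2650 10.8850 21.9200 34.9750 21.8850 5.8400 2.0000 0.2300 0.0000 0.0000] k=[2 6 22 34 27 7 0 0 0 0]
t=7: x=[2.4600 7.3800 21.5400 31.8150 25.5050 8.4950 0.8050 0.0000 0.0000 0.0000] k=[0 11 19 35 28 11 0 0 0 0]
t=8: x=[1.2650 10.6550 19.9200 32.3550 26.8500 11.6900 1.2650 0.0000 0.0000 0.0000] k=[0 10 21 29 32 7 6 0 0 0]

0.1105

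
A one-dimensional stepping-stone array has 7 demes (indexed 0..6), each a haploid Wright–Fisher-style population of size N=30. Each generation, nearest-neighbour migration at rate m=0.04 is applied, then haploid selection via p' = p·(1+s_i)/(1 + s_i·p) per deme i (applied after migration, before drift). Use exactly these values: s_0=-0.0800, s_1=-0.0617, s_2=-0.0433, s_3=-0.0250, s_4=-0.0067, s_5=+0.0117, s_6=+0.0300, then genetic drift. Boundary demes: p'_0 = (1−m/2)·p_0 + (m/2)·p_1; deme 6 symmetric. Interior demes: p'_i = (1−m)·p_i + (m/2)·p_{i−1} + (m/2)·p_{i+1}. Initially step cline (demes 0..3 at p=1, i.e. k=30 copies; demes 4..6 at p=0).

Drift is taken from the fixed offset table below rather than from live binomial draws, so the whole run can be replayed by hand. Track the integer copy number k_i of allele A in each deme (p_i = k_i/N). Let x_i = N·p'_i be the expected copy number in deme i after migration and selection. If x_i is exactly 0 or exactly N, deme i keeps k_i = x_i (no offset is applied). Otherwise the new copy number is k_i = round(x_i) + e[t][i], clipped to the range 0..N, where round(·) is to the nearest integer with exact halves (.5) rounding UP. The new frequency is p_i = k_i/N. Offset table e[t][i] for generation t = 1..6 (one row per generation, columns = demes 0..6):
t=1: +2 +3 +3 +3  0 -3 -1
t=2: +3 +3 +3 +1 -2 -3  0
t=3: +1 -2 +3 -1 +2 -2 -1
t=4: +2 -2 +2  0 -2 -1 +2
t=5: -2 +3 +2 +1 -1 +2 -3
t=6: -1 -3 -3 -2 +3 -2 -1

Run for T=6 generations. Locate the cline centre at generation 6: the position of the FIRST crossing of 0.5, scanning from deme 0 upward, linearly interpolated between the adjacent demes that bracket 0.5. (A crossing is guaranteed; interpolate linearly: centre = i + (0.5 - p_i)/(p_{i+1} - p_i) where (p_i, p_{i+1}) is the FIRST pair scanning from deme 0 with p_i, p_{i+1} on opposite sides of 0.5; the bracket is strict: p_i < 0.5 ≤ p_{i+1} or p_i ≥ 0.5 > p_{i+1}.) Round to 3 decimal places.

t=0: k=[30 30 30 30 0 0 0]
t=1: x=[30.0000 30.0000 30.0000 29.3849 0.5961 0.0000 0.0000] k=[30 30 30 30 1 0 0]
t=2: x=[30.0000 30.0000 30.0000 29.4054 1.5501 0.0202 0.0000] k=[30 30 30 30 0 0 0]
t=3: x=[30.0000 30.0000 30.0000 29.3849 0.5961 0.0000 0.0000] k=[30 30 30 28 3 0 0]
t=4: x=[30.0000 30.0000 29.9582 27.4822 3.4196 0.0607 0.0000] k=[30 30 30 27 1 0 0]
t=5: x=[30.0000 30.0000 29.9373 26.4617 1.4904 0.0202 0.0000] k=[30 30 30 27 0 2 0]
t=6: x=[30.0000 30.0000 29.9373 26.4414 0.5762 1.9410 0.0412] k=[30 30 27 24 4 0 0]

3.450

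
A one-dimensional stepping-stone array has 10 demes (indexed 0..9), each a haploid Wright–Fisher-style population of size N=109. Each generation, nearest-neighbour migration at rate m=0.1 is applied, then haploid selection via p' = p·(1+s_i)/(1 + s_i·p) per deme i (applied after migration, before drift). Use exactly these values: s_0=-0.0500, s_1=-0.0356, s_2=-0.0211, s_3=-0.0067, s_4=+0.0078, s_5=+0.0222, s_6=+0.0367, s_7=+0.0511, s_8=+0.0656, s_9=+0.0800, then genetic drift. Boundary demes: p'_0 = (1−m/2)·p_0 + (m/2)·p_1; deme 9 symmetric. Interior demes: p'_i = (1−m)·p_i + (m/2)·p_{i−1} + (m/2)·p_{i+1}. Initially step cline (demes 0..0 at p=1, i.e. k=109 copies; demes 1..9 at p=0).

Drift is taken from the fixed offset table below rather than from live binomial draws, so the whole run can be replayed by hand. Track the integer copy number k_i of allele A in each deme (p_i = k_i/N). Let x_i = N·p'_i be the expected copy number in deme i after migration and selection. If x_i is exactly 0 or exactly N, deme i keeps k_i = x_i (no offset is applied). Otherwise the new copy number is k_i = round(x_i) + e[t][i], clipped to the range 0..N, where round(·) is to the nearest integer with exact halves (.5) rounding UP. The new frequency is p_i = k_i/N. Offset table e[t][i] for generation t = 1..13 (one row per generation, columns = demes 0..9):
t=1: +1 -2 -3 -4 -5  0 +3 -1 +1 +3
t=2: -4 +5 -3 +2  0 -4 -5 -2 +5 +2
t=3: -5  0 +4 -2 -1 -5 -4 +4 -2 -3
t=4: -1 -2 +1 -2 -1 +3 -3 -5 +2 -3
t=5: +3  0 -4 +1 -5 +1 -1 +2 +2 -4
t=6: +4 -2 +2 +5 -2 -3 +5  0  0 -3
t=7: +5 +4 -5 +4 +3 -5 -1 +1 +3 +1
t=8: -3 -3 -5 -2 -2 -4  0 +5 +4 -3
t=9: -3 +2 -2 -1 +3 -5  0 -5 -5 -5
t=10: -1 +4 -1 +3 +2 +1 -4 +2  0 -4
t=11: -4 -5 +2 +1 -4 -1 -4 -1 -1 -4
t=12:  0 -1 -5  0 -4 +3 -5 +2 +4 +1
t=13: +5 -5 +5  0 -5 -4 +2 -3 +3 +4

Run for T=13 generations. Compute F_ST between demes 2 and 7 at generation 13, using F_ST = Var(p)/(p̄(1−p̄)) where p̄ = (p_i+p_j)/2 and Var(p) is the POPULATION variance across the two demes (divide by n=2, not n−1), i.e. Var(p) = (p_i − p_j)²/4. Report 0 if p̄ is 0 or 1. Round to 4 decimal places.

0.0283

t=0: k=[109 0 0 0 0 0 0 0 0 0]
t=1: x=[103.2782 5.2654 0.0000 0.0000 0.0000 0.0000 0.0000 0.0000 0.0000 0.0000] k=[104 3 0 0 0 0 0 0 0 0]
t=2: x=[98.4721 7.6385 0.1468 0.0000 0.0000 0.0000 0.0000 0.0000 0.0000 0.0000] k=[94 13 0 0 0 0 0 0 0 0]
t=3: x=[89.1301 15.9013 0.6364 0.0000 0.0000 0.0000 0.0000 0.0000 0.0000 0.0000] k=[84 16 5 0 0 0 0 0 0 0]
t=4: x=[79.5097 18.2916 5.1935 0.2483 0.0000 0.0000 0.0000 0.0000 0.0000 0.0000] k=[79 16 6 0 0 0 0 0 0 0]
t=5: x=[74.6550 18.0963 6.0765 0.2980 0.0000 0.0000 0.0000 0.0000 0.0000 0.0000] k=[78 18 2 1 0 0 0 0 0 0]
t=6: x=[73.7886 19.6103 2.6934 0.9934 0.0504 0.0000 0.0000 0.0000 0.0000 0.0000] k=[78 18 5 6 0 0 0 0 0 0]
t=7: x=[73.7886 19.7569 5.5859 5.6141 0.3023 0.0000 0.0000 0.0000 0.0000 0.0000] k=[79 24 1 10 3 0 0 0 0 0]
t=8: x=[75.0630 24.8968 2.5464 9.1435 3.2242 0.1533 0.0000 0.0000 0.0000 0.0000] k=[72 22 0 7 1 0 0 0 0 0]
t=9: x=[68.1992 22.7408 1.4198 6.3099 1.2596 0.0511 0.0000 0.0000 0.0000 0.0000] k=[65 25 0 5 4 0 0 0 0 0]
t=10: x=[61.6311 25.0439 1.4688 4.6699 3.8790 0.2044 0.0000 0.0000 0.0000 0.0000] k=[61 29 0 8 6 1 0 0 0 0]
t=11: x=[58.0107 28.3825 1.8116 7.4532 5.8932 1.2263 0.0518 0.0000 0.0000 0.0000] k=[54 23 4 8 2 0 0 0 0 0]
t=12: x=[51.0559 22.9366 5.0464 7.4532 2.2168 0.1022 0.0000 0.0000 0.0000 0.0000] k=[51 22 0 7 0 3 0 0 0 0]
t=13: x=[48.1673 21.7128 1.4198 6.2602 0.5039 2.7584 0.1555 0.0000 0.0000 0.0000] k=[53 17 6 6 0 0 2 0 0 0]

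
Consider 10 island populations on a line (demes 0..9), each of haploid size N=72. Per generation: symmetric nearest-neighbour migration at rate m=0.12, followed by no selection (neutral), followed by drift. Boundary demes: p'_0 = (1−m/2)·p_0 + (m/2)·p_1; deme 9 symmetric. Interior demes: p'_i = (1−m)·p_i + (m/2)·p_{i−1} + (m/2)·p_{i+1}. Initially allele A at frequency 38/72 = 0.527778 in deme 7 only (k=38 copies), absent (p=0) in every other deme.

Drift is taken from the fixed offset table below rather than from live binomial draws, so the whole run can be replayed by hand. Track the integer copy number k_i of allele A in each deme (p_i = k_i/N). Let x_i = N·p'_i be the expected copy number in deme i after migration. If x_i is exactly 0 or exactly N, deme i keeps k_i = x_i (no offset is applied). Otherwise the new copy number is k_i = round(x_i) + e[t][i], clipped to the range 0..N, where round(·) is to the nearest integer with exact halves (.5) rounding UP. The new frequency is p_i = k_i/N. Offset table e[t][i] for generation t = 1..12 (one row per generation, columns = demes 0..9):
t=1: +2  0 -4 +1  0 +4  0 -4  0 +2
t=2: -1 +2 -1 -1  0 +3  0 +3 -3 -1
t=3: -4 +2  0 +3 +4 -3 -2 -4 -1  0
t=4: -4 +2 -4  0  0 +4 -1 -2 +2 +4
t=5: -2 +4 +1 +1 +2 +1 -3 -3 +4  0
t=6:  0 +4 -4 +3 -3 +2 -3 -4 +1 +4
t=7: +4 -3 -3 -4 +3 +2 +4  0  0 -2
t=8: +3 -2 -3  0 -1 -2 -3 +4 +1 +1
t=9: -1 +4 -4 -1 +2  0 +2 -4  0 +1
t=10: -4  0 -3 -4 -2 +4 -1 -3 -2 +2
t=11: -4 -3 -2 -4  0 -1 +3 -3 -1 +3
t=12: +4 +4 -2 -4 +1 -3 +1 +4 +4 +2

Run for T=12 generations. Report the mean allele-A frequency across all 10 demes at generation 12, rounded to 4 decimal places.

0.0722

t=0: k=[0 0 0 0 0 0 0 38 0 0]
t=1: x=[0.0000 0.0000 0.0000 0.0000 0.0000 0.0000 2.2800 33.4400 2.2800 0.0000] k=[0 0 0 0 0 0 2 29 2 0]
t=2: x=[0.0000 0.0000 0.0000 0.0000 0.0000 0.1200 3.5000 25.7600 3.5000 0.1200] k=[0 0 0 0 0 3 4 29 1 0]
t=3: x=[0.0000 0.0000 0.0000 0.0000 0.1800 2.8800 5.4400 25.8200 2.6200 0.0600] k=[0 0 0 0 4 0 3 22 2 0]
t=4: x=[0.0000 0.0000 0.0000 0.2400 3.5200 0.4200 3.9600 19.6600 3.0800 0.1200] k=[0 0 0 0 4 4 3 18 5 4]
t=5: x=[0.0000 0.0000 0.0000 0.2400 3.7600 3.9400 3.9600 16.3200 5.7200 4.0600] k=[0 0 0 1 6 5 1 13 10 4]
t=6: x=[0.0000 0.0000 0.0600 1.2400 5.6400 4.8200 1.9600 12.1000 9.8200 4.3600] k=[0 0 0 4 3 7 0 8 11 8]
t=7: x=[0.0000 0.0000 0.2400 3.7000 3.3000 6.3400 0.9000 7.7000 10.6400 8.1800] k=[0 0 0 0 6 8 5 8 11 6]
t=8: x=[0.0000 0.0000 0.0000 0.3600 5.7600 7.7000 5.3600 8.0000 10.5200 6.3000] k=[0 0 0 0 5 6 2 12 12 7]
t=9: x=[0.0000 0.0000 0.0000 0.3000 4.7600 5.7000 2.8400 11.4000 11.7000 7.3000] k=[0 0 0 0 7 6 5 7 12 8]
t=10: x=[0.0000 0.0000 0.0000 0.4200 6.5200 6.0000 5.1800 7.1800 11.4600 8.2400] k=[0 0 0 0 5 10 4 4 9 10]
t=11: x=[0.0000 0.0000 0.0000 0.3000 5.0000 9.3400 4.3600 4.3000 8.7600 9.9400] k=[0 0 0 0 5 8 7 1 8 13]
t=12: x=[0.0000 0.0000 0.0000 0.3000 4.8800 7.7600 6.7000 1.7800 7.8800 12.7000] k=[0 0 0 0 6 5 8 6 12 15]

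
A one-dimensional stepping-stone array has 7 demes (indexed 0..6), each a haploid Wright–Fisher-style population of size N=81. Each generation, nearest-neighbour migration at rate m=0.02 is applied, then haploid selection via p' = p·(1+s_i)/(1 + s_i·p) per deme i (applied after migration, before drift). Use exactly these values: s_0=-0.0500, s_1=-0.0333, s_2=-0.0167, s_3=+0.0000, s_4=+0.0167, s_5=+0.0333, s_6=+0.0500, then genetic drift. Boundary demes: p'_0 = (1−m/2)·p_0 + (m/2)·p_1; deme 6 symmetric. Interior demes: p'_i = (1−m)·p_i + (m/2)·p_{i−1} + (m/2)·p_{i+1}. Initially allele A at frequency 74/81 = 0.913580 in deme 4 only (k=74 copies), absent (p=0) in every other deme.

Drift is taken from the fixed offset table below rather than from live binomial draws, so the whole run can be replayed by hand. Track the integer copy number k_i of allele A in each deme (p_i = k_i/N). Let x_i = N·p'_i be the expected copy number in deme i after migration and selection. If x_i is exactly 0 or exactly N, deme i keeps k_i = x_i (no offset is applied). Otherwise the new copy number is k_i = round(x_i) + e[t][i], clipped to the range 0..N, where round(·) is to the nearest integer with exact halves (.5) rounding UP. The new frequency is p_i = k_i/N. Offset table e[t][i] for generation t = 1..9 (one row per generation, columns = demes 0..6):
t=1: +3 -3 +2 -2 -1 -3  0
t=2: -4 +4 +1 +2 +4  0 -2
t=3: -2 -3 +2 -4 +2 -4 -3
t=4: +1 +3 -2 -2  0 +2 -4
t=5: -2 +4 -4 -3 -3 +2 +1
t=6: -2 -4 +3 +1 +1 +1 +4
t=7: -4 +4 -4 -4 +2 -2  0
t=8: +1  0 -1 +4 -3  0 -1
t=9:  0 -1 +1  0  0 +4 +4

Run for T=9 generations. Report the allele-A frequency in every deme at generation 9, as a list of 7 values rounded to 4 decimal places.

t=0: k=[0 0 0 0 74 0 0]
t=1: x=[0.0000 0.0000 0.0000 0.7400 72.6449 0.7644 0.0000] k=[0 0 0 0 72 0 0]
t=2: x=[0.0000 0.0000 0.0000 0.7200 70.7097 0.7438 0.0000] k=[0 0 0 3 75 1 0]
t=3: x=[0.0000 0.0000 0.0295 3.6900 73.6514 1.7863 0.0105] k=[0 0 2 0 76 0 0]
t=4: x=[0.0000 0.0193 1.9280 0.7800 74.5786 0.7851 0.0000] k=[0 3 0 0 75 3 0]
t=5: x=[0.0285 2.8455 0.0295 0.7500 73.6416 3.8071 0.0315] k=[0 7 0 0 71 6 1]
t=6: x=[0.0665 6.6503 0.0688 0.7100 69.8008 6.8013 1.1018] k=[0 3 3 2 71 8 5]
t=7: x=[0.0285 2.8746 2.9419 2.7000 69.8403 8.8551 5.2652] k=[0 7 0 0 72 7 5]
t=8: x=[0.0665 6.6503 0.0688 0.7200 70.7788 7.8594 5.2547] k=[1 7 0 5 68 8 4]
t=9: x=[1.0077 6.6600 0.1180 5.5800 66.9632 8.8140 4.2314] k=[1 6 1 6 67 13 8]

[0.0123, 0.0741, 0.0123, 0.0741, 0.8272, 0.1605, 0.0988]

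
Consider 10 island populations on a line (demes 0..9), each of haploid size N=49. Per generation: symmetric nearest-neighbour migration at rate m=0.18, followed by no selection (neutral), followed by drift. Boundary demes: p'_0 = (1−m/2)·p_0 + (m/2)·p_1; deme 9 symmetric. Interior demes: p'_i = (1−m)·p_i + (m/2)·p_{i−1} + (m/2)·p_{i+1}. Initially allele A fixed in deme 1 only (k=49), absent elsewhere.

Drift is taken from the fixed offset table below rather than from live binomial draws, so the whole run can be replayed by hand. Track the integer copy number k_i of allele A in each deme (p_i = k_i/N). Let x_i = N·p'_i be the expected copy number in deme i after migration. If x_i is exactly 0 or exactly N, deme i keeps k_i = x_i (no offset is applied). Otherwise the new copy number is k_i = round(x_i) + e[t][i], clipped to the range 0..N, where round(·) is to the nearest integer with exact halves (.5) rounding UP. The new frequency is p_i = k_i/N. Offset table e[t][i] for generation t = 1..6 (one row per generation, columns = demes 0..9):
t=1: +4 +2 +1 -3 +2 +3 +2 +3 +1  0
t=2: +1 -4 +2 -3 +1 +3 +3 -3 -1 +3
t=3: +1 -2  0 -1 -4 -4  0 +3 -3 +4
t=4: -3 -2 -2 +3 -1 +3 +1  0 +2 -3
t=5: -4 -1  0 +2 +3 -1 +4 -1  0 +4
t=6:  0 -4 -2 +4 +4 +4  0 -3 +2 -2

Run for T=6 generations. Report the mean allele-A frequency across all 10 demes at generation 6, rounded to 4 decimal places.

0.1082

t=0: k=[0 49 0 0 0 0 0 0 0 0]
t=1: x=[4.4100 40.1800 4.4100 0.0000 0.0000 0.0000 0.0000 0.0000 0.0000 0.0000] k=[8 42 5 0 0 0 0 0 0 0]
t=2: x=[11.0600 35.6100 7.8800 0.4500 0.0000 0.0000 0.0000 0.0000 0.0000 0.0000] k=[12 32 10 0 0 0 0 0 0 0]
t=3: x=[13.8000 28.2200 11.0800 0.9000 0.0000 0.0000 0.0000 0.0000 0.0000 0.0000] k=[15 26 11 0 0 0 0 0 0 0]
t=4: x=[15.9900 23.6600 11.3600 0.9900 0.0000 0.0000 0.0000 0.0000 0.0000 0.0000] k=[13 22 9 4 0 0 0 0 0 0]
t=5: x=[13.8100 20.0200 9.7200 4.0900 0.3600 0.0000 0.0000 0.0000 0.0000 0.0000] k=[10 19 10 6 3 0 0 0 0 0]
t=6: x=[10.8100 17.3800 10.4500 6.0900 3.0000 0.2700 0.0000 0.0000 0.0000 0.0000] k=[11 13 8 10 7 4 0 0 0 0]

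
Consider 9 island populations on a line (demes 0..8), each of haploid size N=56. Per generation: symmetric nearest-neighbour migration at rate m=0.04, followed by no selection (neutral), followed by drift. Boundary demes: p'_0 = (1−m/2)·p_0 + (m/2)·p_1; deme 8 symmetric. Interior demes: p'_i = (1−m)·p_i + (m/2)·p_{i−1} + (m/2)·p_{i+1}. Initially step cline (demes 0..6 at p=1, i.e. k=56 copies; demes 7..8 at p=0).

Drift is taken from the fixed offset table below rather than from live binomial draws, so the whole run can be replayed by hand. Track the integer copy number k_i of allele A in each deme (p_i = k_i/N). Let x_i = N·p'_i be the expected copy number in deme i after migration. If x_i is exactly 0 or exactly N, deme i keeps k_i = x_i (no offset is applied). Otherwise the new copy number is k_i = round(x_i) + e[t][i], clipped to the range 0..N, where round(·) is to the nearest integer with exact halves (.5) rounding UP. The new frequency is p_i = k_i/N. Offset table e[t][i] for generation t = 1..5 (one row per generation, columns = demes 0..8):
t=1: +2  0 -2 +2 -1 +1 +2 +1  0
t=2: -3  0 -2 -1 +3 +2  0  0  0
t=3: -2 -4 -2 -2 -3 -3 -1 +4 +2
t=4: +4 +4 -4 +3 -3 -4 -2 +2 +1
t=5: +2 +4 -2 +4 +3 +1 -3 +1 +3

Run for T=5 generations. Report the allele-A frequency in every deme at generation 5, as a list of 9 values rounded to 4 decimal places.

t=0: k=[56 56 56 56 56 56 56 0 0]
t=1: x=[56.0000 56.0000 56.0000 56.0000 56.0000 56.0000 54.8800 1.1200 0.0000] k=[56 56 56 56 56 56 56 2 0]
t=2: x=[56.0000 56.0000 56.0000 56.0000 56.0000 56.0000 54.9200 3.0400 0.0400] k=[56 56 56 56 56 56 55 3 0]
t=3: x=[56.0000 56.0000 56.0000 56.0000 56.0000 55.9800 53.9800 3.9800 0.0600] k=[56 56 56 56 56 53 53 8 2]
t=4: x=[56.0000 56.0000 56.0000 56.0000 55.9400 53.0600 52.1000 8.7800 2.1200] k=[56 56 56 56 53 49 50 11 3]
t=5: x=[56.0000 56.0000 56.0000 55.9400 52.9800 49.1000 49.2000 11.6200 3.1600] k=[56 56 56 56 56 50 46 13 6]

[1.0000, 1.0000, 1.0000, 1.0000, 1.0000, 0.8929, 0.8214, 0.2321, 0.1071]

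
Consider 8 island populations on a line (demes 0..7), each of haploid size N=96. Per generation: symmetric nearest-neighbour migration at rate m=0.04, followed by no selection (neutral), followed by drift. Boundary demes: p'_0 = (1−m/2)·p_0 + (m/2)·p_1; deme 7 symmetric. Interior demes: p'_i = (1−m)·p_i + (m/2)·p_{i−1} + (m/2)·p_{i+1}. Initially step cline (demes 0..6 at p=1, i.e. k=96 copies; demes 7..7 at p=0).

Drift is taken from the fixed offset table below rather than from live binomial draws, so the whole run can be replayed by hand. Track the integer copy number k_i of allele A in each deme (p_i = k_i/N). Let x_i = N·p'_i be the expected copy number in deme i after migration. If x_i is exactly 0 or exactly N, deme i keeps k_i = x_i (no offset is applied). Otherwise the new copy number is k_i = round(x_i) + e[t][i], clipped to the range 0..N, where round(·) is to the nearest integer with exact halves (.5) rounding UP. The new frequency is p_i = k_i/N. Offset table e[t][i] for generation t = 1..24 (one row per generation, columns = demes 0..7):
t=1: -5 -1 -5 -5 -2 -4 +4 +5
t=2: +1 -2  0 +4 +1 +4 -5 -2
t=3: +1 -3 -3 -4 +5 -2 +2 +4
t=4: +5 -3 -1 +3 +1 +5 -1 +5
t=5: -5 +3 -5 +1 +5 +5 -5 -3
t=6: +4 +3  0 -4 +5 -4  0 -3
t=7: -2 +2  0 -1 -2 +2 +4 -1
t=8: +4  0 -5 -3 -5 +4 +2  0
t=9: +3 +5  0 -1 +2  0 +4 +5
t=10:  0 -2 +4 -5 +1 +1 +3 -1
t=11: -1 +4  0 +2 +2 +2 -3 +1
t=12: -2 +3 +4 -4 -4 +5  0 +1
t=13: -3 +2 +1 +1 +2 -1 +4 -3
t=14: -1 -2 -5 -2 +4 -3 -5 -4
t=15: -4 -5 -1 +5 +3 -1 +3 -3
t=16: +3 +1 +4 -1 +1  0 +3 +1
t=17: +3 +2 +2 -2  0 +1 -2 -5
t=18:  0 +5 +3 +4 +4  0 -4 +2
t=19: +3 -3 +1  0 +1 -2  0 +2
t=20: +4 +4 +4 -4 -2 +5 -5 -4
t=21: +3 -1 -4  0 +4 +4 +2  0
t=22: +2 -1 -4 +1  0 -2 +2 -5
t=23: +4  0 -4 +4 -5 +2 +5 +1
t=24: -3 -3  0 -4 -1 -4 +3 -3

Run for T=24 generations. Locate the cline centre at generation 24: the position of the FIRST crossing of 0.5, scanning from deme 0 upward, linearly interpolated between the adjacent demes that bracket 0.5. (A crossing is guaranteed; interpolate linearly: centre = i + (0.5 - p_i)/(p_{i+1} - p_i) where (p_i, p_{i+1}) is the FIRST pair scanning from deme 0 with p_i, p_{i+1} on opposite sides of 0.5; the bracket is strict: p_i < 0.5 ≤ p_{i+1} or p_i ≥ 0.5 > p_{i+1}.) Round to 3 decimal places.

6.508

t=0: k=[96 96 96 96 96 96 96 0]
t=1: x=[96.0000 96.0000 96.0000 96.0000 96.0000 96.0000 94.0800 1.9200] k=[96 96 96 96 96 96 96 7]
t=2: x=[96.0000 96.0000 96.0000 96.0000 96.0000 96.0000 94.2200 8.7800] k=[96 96 96 96 96 96 89 7]
t=3: x=[96.0000 96.0000 96.0000 96.0000 96.0000 95.8600 87.5000 8.6400] k=[96 96 96 96 96 94 90 13]
t=4: x=[96.0000 96.0000 96.0000 96.0000 95.9600 93.9600 88.5400 14.5400] k=[96 96 96 96 96 96 88 20]
t=5: x=[96.0000 96.0000 96.0000 96.0000 96.0000 95.8400 86.8000 21.3600] k=[96 96 96 96 96 96 82 18]
t=6: x=[96.0000 96.0000 96.0000 96.0000 96.0000 95.7200 81.0000 19.2800] k=[96 96 96 96 96 92 81 16]
t=7: x=[96.0000 96.0000 96.0000 96.0000 95.9200 91.8600 79.9200 17.3000] k=[96 96 96 96 94 94 84 16]
t=8: x=[96.0000 96.0000 96.0000 95.9600 94.0400 93.8000 82.8400 17.3600] k=[96 96 96 93 89 96 85 17]
t=9: x=[96.0000 96.0000 95.9400 92.9800 89.2200 95.6400 83.8600 18.3600] k=[96 96 96 92 91 96 88 23]
t=10: x=[96.0000 96.0000 95.9200 92.0600 91.1200 95.7400 86.8600 24.3000] k=[96 96 96 87 92 96 90 23]
t=11: x=[96.0000 96.0000 95.8200 87.2800 91.9800 95.8000 88.7800 24.3400] k=[96 96 96 89 94 96 86 25]
t=12: x=[96.0000 96.0000 95.8600 89.2400 93.9400 95.7600 84.9800 26.2200] k=[96 96 96 85 90 96 85 27]
t=13: x=[96.0000 96.0000 95.7800 85.3200 90.0200 95.6600 84.0600 28.1600] k=[96 96 96 86 92 95 88 25]
t=14: x=[96.0000 96.0000 95.8000 86.3200 91.9400 94.8000 86.8800 26.2600] k=[96 96 91 84 96 92 82 22]
t=15: x=[96.0000 95.9000 90.9600 84.3800 95.6800 91.8800 81.0000 23.2000] k=[96 91 90 89 96 91 84 20]
t=16: x=[95.9000 91.0800 90.0000 89.1600 95.7600 90.9600 82.8600 21.2800] k=[96 92 94 88 96 91 86 22]
t=17: x=[95.9200 92.1200 93.8400 88.2800 95.7400 91.0000 84.8200 23.2800] k=[96 94 96 86 96 92 83 18]
t=18: x=[95.9600 94.0800 95.7600 86.4000 95.7200 91.9000 81.8800 19.3000] k=[96 96 96 90 96 92 78 21]
t=19: x=[96.0000 96.0000 95.8800 90.2400 95.8000 91.8000 77.1400 22.1400] k=[96 96 96 90 96 90 77 24]
t=20: x=[96.0000 96.0000 95.8800 90.2400 95.7600 89.8600 76.2000 25.0600] k=[96 96 96 86 94 95 71 21]
t=21: x=[96.0000 96.0000 95.8000 86.3600 93.8600 94.5000 70.4800 22.0000] k=[96 96 92 86 96 96 72 22]
t=22: x=[96.0000 95.9200 91.9600 86.3200 95.8000 95.5200 71.4800 23.0000] k=[96 95 88 87 96 94 73 18]
t=23: x=[95.9800 94.8800 88.1200 87.2000 95.7800 93.6200 72.3200 19.1000] k=[96 95 84 91 91 96 77 20]
t=24: x=[95.9800 94.8000 84.3600 90.8600 91.1000 95.5200 76.2400 21.1400] k=[93 92 84 87 90 92 79 18]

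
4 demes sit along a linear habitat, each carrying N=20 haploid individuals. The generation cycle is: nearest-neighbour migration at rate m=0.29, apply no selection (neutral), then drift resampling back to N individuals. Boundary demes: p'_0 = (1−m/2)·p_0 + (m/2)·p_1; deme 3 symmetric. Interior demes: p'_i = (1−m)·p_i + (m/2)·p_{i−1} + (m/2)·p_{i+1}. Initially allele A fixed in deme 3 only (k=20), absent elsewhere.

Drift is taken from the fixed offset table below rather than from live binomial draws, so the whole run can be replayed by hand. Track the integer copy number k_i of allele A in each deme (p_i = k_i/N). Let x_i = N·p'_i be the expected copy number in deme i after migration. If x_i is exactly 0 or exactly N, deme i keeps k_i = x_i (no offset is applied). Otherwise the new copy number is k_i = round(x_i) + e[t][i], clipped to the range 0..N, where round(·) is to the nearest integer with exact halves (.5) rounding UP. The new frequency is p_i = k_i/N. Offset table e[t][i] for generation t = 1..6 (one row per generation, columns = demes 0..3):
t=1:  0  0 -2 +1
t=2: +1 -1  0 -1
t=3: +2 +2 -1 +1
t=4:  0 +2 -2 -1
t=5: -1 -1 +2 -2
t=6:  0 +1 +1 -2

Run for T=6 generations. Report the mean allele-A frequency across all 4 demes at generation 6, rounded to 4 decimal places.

t=0: k=[0 0 0 20]
t=1: x=[0.0000 0.0000 2.9000 17.1000] k=[0 0 1 18]
t=2: x=[0.0000 0.1450 3.3200 15.5350] k=[0 0 3 15]
t=3: x=[0.0000 0.4350 4.3050 13.2600] k=[0 2 3 14]
t=4: x=[0.2900 1.8550 4.4500 12.4050] k=[0 4 2 11]
t=5: x=[0.5800 3.1300 3.5950 9.6950] k=[0 2 6 8]
t=6: x=[0.2900 2.2900 5.7100 7.7100] k=[0 3 7 6]

0.2000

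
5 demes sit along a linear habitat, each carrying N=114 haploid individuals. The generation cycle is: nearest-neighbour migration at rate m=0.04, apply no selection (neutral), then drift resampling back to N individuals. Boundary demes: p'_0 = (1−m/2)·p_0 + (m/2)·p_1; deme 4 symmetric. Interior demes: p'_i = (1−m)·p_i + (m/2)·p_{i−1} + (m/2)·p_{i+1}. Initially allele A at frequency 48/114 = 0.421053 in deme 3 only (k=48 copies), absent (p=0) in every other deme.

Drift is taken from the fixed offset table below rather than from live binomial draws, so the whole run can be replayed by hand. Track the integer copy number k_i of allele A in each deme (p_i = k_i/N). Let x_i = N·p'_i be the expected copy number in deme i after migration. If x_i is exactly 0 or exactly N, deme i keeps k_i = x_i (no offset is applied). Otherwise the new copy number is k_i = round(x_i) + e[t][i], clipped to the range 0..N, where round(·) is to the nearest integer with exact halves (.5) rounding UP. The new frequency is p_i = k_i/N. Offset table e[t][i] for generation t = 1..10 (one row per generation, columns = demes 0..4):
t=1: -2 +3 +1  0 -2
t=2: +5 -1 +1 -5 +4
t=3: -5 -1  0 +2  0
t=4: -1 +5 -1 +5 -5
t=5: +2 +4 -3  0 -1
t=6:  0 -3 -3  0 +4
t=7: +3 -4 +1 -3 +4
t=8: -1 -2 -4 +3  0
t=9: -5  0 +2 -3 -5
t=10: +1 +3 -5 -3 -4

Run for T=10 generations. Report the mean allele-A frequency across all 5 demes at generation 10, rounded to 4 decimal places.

0.0667

t=0: k=[0 0 0 48 0]
t=1: x=[0.0000 0.0000 0.9600 46.0800 0.9600] k=[0 0 2 46 0]
t=2: x=[0.0000 0.0400 2.8400 44.2000 0.9200] k=[0 0 4 39 5]
t=3: x=[0.0000 0.0800 4.6200 37.6200 5.6800] k=[0 0 5 40 6]
t=4: x=[0.0000 0.1000 5.6000 38.6200 6.6800] k=[0 5 5 44 2]
t=5: x=[0.1000 4.9000 5.7800 42.3800 2.8400] k=[2 9 3 42 2]
t=6: x=[2.1400 8.7400 3.9000 40.4200 2.8000] k=[2 6 1 40 7]
t=7: x=[2.0800 5.8200 1.8800 38.5600 7.6600] k=[5 2 3 36 12]
t=8: x=[4.9400 2.0800 3.6400 34.8600 12.4800] k=[4 0 0 38 12]
t=9: x=[3.9200 0.0800 0.7600 36.7200 12.5200] k=[0 0 3 34 8]
t=10: x=[0.0000 0.0600 3.5600 32.8600 8.5200] k=[0 3 0 30 5]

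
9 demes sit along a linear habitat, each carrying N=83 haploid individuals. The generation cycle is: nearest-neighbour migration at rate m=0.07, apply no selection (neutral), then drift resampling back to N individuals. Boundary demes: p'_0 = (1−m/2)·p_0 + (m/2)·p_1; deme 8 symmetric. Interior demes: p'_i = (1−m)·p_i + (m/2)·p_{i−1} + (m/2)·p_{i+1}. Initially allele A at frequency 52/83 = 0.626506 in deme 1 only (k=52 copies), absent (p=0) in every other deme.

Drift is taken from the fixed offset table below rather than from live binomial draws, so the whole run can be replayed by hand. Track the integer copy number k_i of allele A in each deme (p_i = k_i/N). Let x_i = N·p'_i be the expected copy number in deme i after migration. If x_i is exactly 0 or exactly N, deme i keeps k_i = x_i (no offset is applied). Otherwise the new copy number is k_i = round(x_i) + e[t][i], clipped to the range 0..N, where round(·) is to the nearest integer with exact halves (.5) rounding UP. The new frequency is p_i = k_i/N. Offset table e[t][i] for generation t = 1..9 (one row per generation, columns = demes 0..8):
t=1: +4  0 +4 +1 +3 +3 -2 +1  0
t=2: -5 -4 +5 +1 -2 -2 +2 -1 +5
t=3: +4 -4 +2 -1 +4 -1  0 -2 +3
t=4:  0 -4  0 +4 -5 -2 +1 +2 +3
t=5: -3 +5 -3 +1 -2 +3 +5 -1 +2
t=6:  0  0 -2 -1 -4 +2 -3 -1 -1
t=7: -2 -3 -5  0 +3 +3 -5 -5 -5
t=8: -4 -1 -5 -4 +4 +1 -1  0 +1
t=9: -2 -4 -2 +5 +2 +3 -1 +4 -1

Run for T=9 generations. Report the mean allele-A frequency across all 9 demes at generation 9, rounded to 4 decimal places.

t=0: k=[0 52 0 0 0 0 0 0 0]
t=1: x=[1.8200 48.3600 1.8200 0.0000 0.0000 0.0000 0.0000 0.0000 0.0000] k=[6 48 6 0 0 0 0 0 0]
t=2: x=[7.4700 45.0600 7.2600 0.2100 0.0000 0.0000 0.0000 0.0000 0.0000] k=[2 41 12 1 0 0 0 0 0]
t=3: x=[3.3650 38.6200 12.6300 1.3500 0.0350 0.0000 0.0000 0.0000 0.0000] k=[7 35 15 0 4 0 0 0 0]
t=4: x=[7.9800 33.3200 15.1750 0.6650 3.7200 0.1400 0.0000 0.0000 0.0000] k=[8 29 15 5 0 0 0 0 0]
t=5: x=[8.7350 27.7750 15.1400 5.1750 0.1750 0.0000 0.0000 0.0000 0.0000] k=[6 33 12 6 0 0 0 0 0]
t=6: x=[6.9450 31.3200 12.5250 6.0000 0.2100 0.0000 0.0000 0.0000 0.0000] k=[7 31 11 5 0 0 0 0 0]
t=7: x=[7.8400 29.4600 11.4900 5.0350 0.1750 0.0000 0.0000 0.0000 0.0000] k=[6 26 6 5 3 0 0 0 0]
t=8: x=[6.7000 24.6000 6.6650 4.9650 2.9650 0.1050 0.0000 0.0000 0.0000] k=[3 24 2 1 7 1 0 0 0]
t=9: x=[3.7350 22.4950 2.7350 1.2450 6.5800 1.1750 0.0350 0.0000 0.0000] k=[2 18 1 6 9 4 0 0 0]

0.0535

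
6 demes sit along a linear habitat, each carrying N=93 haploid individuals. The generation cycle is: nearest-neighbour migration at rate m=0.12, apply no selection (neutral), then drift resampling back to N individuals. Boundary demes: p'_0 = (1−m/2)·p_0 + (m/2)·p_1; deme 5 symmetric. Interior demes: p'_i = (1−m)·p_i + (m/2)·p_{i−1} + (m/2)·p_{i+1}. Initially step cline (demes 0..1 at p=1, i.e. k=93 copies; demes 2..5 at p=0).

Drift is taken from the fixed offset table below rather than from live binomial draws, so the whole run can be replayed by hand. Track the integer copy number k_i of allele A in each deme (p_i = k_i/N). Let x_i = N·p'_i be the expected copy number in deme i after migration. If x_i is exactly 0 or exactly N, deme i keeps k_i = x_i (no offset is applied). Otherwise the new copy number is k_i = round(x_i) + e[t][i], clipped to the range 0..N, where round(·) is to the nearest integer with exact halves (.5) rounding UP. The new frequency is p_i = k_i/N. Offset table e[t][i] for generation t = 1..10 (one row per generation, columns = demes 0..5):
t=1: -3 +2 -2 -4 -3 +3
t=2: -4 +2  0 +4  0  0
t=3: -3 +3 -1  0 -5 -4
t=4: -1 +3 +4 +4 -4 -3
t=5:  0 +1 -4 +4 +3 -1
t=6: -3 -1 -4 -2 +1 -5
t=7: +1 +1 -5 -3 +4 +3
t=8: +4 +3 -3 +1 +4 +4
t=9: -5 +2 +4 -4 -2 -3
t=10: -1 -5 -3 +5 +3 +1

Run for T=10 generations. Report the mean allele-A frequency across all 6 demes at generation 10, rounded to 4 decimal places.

t=0: k=[93 93 0 0 0 0]
t=1: x=[93.0000 87.4200 5.5800 0.0000 0.0000 0.0000] k=[93 89 4 0 0 0]
t=2: x=[92.7600 84.1400 8.8600 0.2400 0.0000 0.0000] k=[89 86 9 4 0 0]
t=3: x=[88.8200 81.5600 13.3200 4.0600 0.2400 0.0000] k=[86 85 12 4 0 0]
t=4: x=[85.9400 80.6800 15.9000 4.2400 0.2400 0.0000] k=[85 84 20 8 0 0]
t=5: x=[84.9400 80.2200 23.1200 8.2400 0.4800 0.0000] k=[85 81 19 12 3 0]
t=6: x=[84.7600 77.5200 22.3000 11.8800 3.3600 0.1800] k=[82 77 18 10 4 0]
t=7: x=[81.7000 73.7600 21.0600 10.1200 4.1200 0.2400] k=[83 75 16 7 8 3]
t=8: x=[82.5200 71.9400 19.0000 7.6000 7.6400 3.3000] k=[87 75 16 9 12 7]
t=9: x=[86.2800 72.1800 19.1200 9.6000 11.5200 7.3000] k=[81 74 23 6 10 4]
t=10: x=[80.5800 71.3600 25.0400 7.2600 9.4000 4.3600] k=[80 66 22 12 12 5]

0.3530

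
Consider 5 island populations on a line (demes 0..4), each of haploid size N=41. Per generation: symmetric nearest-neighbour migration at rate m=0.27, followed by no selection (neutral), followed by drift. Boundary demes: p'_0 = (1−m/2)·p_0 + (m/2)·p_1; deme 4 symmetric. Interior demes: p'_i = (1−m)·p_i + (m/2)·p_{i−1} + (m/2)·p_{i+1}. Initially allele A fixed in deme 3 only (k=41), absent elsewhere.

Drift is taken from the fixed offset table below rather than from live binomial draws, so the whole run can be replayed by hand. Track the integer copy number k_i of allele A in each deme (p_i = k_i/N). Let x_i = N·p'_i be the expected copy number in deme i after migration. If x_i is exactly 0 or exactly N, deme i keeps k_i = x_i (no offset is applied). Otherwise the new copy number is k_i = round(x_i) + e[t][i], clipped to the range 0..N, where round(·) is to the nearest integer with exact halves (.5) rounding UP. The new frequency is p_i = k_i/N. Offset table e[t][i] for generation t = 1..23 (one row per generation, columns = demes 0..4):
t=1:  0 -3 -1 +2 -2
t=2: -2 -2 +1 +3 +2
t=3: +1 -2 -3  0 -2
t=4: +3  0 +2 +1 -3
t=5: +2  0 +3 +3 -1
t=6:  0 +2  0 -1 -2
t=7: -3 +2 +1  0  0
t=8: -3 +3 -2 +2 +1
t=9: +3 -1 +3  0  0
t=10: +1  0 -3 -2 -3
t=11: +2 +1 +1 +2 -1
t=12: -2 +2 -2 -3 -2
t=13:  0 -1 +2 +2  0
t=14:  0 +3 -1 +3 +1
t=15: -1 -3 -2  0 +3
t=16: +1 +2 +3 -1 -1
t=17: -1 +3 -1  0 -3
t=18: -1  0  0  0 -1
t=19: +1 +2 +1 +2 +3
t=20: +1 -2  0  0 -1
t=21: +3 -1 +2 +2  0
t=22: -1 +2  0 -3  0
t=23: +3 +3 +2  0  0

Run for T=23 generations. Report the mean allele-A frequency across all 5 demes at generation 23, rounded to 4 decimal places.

t=0: k=[0 0 0 41 0]
t=1: x=[0.0000 0.0000 5.5350 29.9300 5.5350] k=[0 0 5 32 4]
t=2: x=[0.0000 0.6750 7.9700 24.5750 7.7800] k=[0 0 9 28 10]
t=3: x=[0.0000 1.2150 10.3500 23.0050 12.4300] k=[0 0 7 23 10]
t=4: x=[0.0000 0.9450 8.2150 19.0850 11.7550] k=[0 1 10 20 9]
t=5: x=[0.1350 2.0800 10.1350 17.1650 10.4850] k=[2 2 13 20 9]
t=6: x=[2.0000 3.4850 12.4600 17.5700 10.4850] k=[2 5 12 17 8]
t=7: x=[2.4050 5.5400 11.7300 15.1100 9.2150] k=[0 8 13 15 9]
t=8: x=[1.0800 7.5950 12.5950 13.9200 9.8100] k=[0 11 11 16 11]
t=9: x=[1.4850 9.5150 11.6750 14.6500 11.6750] k=[4 9 15 15 12]
t=10: x=[4.6750 9.1350 14.1900 14.5950 12.4050] k=[6 9 11 13 9]
t=11: x=[6.4050 8.8650 11.0000 12.1900 9.5400] k=[8 10 12 14 9]
t=12: x=[8.2700 10.0000 12.0000 13.0550 9.6750] k=[6 12 10 10 8]
t=13: x=[6.8100 10.9200 10.2700 9.7300 8.2700] k=[7 10 12 12 8]
t=14: x=[7.4050 9.8650 11.7300 11.4600 8.5400] k=[7 13 11 14 10]
t=15: x=[7.8100 11.9200 11.6750 13.0550 10.5400] k=[7 9 10 13 14]
t=16: x=[7.2700 8.8650 10.2700 12.7300 13.8650] k=[8 11 13 12 13]
t=17: x=[8.4050 10.8650 12.5950 12.2700 12.8650] k=[7 14 12 12 10]
t=18: x=[7.9450 12.7850 12.2700 11.7300 10.2700] k=[7 13 12 12 9]
t=19: x=[7.8100 12.0550 12.1350 11.5950 9.4050] k=[9 14 13 14 12]
t=20: x=[9.6750 13.1900 13.2700 13.5950 12.2700] k=[11 11 13 14 11]
t=21: x=[11.0000 11.2700 12.8650 13.4600 11.4050] k=[14 10 15 15 11]
t=22: x=[13.4600 11.2150 14.3250 14.4600 11.5400] k=[12 13 14 11 12]
t=23: x=[12.1350 13.0000 13.4600 11.5400 11.8650] k=[15 16 15 12 12]

0.3415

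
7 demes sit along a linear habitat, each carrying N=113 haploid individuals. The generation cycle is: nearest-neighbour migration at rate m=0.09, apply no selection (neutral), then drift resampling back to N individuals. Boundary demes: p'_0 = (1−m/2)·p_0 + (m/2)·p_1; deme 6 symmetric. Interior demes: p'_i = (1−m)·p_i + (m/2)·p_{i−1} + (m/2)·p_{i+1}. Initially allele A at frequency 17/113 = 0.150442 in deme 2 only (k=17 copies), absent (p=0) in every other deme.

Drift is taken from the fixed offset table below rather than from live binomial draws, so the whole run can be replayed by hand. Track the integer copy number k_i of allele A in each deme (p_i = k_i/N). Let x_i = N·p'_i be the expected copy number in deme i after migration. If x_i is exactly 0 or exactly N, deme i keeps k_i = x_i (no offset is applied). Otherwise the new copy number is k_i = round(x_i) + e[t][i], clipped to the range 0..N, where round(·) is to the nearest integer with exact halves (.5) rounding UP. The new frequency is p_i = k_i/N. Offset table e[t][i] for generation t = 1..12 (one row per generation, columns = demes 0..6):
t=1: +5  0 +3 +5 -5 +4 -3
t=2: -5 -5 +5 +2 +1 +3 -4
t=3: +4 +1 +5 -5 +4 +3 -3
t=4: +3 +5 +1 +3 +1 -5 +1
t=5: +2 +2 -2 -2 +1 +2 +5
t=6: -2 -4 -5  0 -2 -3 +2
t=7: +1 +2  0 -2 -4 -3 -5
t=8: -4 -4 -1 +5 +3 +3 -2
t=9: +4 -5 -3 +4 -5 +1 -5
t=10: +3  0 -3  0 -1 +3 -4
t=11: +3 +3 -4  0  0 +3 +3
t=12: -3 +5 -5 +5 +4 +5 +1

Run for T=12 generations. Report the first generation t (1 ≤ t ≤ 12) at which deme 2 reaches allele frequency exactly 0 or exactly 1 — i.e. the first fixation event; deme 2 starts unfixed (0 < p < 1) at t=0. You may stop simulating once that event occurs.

12

t=0: k=[0 0 17 0 0 0 0]
t=1: x=[0.0000 0.7650 15.4700 0.7650 0.0000 0.0000 0.0000] k=[0 1 18 6 0 0 0]
t=2: x=[0.0450 1.7200 16.6950 6.2700 0.2700 0.0000 0.0000] k=[0 0 22 8 1 0 0]
t=3: x=[0.0000 0.9900 20.3800 8.3150 1.2700 0.0450 0.0000] k=[0 2 25 3 5 3 0]
t=4: x=[0.0900 2.9450 22.9750 4.0800 4.8200 2.9550 0.1350] k=[3 8 24 7 6 0 1]
t=5: x=[3.2250 8.4950 22.5150 7.7200 5.7750 0.3150 0.9550] k=[5 10 21 6 7 2 6]
t=6: x=[5.2250 10.2700 19.8300 6.7200 6.7300 2.4050 5.8200] k=[3 6 15 7 5 0 8]
t=7: x=[3.1350 6.2700 14.2350 7.2700 4.8650 0.5850 7.6400] k=[4 8 14 5 1 0 3]
t=8: x=[4.1800 8.0900 13.3250 5.2250 1.1350 0.1800 2.8650] k=[0 4 12 10 4 3 1]
t=9: x=[0.1800 4.1800 11.5500 9.8200 4.2250 2.9550 1.0900] k=[4 0 9 14 0 4 0]
t=10: x=[3.8200 0.5850 8.8200 13.1450 0.8100 3.6400 0.1800] k=[7 1 6 13 0 7 0]
t=11: x=[6.7300 1.4950 6.0900 12.1000 0.9000 6.3700 0.3150] k=[10 4 2 12 1 9 3]
t=12: x=[9.7300 4.1800 2.5400 11.0550 1.8550 8.3700 3.2700] k=[7 9 0 16 6 13 4]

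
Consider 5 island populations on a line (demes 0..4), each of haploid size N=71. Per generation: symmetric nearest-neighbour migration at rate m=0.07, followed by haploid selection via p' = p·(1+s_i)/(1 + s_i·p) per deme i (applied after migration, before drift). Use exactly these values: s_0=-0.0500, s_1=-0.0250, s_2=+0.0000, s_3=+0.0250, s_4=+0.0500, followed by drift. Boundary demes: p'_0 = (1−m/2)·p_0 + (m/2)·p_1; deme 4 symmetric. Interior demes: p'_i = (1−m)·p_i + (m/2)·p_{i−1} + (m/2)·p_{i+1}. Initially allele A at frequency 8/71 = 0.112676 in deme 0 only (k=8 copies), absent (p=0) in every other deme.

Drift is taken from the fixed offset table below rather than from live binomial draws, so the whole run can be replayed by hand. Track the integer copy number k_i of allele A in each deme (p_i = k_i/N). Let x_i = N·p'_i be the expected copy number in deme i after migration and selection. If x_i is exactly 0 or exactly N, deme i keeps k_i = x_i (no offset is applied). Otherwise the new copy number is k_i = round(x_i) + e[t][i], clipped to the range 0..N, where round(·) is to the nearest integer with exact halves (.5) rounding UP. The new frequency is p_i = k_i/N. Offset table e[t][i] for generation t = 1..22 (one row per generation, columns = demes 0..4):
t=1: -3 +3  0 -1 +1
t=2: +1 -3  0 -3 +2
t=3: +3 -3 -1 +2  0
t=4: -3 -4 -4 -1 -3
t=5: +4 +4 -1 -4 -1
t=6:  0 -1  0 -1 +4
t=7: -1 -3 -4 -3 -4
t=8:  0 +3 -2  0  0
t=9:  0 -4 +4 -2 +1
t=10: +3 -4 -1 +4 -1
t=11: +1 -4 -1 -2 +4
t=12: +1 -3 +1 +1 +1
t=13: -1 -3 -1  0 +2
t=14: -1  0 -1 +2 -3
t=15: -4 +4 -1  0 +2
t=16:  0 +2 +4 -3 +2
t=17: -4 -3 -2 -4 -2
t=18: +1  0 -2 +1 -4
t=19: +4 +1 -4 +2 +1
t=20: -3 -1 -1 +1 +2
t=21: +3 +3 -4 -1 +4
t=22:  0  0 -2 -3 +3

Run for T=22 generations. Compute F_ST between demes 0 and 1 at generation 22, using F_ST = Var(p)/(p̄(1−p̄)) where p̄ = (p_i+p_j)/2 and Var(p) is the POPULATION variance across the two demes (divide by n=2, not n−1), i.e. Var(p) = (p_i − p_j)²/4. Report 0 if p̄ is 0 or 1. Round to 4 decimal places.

0.0007

t=0: k=[8 0 0 0 0]
t=1: x=[7.3741 0.2730 0.0000 0.0000 0.0000] k=[4 3 0 0 0]
t=2: x=[3.7773 2.8597 0.1050 0.0000 0.0000] k=[5 0 0 0 0]
t=3: x=[4.5994 0.1706 0.0000 0.0000 0.0000] k=[8 0 0 0 0]
t=4: x=[7.3741 0.2730 0.0000 0.0000 0.0000] k=[4 0 0 0 0]
t=5: x=[3.6770 0.1365 0.0000 0.0000 0.0000] k=[8 4 0 0 0]
t=6: x=[7.5086 3.9055 0.1400 0.0000 0.0000] k=[8 3 0 0 0]
t=7: x=[7.4749 2.9965 0.1050 0.0000 0.0000] k=[6 0 0 0 0]
t=8: x=[5.5230 0.2048 0.0000 0.0000 0.0000] k=[6 3 0 0 0]
t=9: x=[5.6236 2.9281 0.1050 0.0000 0.0000] k=[6 0 4 0 0]
t=10: x=[5.5230 0.3413 3.7200 0.1435 0.0000] k=[9 0 3 4 0]
t=11: x=[8.3015 0.4096 2.9300 3.9154 0.1470] k=[9 0 2 2 4]
t=12: x=[8.3015 0.3754 1.9300 2.1202 4.1151] k=[9 0 3 3 5]
t=13: x=[8.3015 0.4096 2.8950 3.1434 5.1586] k=[7 0 2 3 7]
t=14: x=[6.4479 0.3072 1.9650 3.1791 7.1684] k=[5 0 1 5 4]
t=15: x=[4.5994 0.2048 1.1050 4.9372 4.2247] k=[1 4 0 5 6]
t=16: x=[1.0506 3.6660 0.3150 4.9730 6.2370] k=[1 6 4 2 8]
t=17: x=[1.1172 5.6225 4.0000 2.3351 8.1349] k=[0 3 2 0 6]
t=18: x=[0.0998 2.7913 1.9650 0.2870 6.0548] k=[1 3 0 1 2]
t=19: x=[1.0173 2.7571 0.1400 1.0246 2.0604] k=[5 4 0 3 3]
t=20: x=[4.7333 3.8028 0.2450 2.9644 3.1434] k=[2 3 0 4 5]
t=21: x=[1.9360 2.7913 0.2450 3.9869 5.1951] k=[5 6 0 3 9]
t=22: x=[4.8003 5.6225 0.3150 3.1791 9.1727] k=[5 6 0 0 12]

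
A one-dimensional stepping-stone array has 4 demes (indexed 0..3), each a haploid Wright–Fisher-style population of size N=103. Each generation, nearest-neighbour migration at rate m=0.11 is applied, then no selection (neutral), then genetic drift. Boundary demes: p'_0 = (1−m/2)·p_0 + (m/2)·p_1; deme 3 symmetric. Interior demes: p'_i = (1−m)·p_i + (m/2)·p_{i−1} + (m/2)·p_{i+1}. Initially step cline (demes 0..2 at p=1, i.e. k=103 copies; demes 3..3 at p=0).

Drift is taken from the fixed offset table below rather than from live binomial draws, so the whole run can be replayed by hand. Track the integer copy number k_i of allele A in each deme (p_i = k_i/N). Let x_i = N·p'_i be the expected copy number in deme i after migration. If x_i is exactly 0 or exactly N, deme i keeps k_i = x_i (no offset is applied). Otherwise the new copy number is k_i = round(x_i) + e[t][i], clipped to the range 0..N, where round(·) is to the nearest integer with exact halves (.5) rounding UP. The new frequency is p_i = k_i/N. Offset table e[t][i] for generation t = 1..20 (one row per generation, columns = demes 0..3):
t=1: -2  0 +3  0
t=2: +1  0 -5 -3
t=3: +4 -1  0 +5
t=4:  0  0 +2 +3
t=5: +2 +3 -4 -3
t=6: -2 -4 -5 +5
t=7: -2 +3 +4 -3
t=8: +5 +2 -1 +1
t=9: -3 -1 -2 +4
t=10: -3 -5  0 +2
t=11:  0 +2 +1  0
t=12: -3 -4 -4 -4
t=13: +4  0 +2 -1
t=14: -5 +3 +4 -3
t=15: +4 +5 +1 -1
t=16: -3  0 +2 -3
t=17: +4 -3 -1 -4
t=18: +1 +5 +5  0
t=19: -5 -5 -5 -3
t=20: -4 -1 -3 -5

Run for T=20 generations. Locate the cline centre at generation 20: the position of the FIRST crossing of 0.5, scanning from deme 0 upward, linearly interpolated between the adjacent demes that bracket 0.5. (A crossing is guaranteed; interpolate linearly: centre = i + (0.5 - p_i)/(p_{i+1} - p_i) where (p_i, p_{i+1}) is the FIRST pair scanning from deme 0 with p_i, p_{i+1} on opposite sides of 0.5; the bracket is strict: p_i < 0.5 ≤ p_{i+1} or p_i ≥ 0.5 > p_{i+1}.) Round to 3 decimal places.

t=0: k=[103 103 103 0]
t=1: x=[103.0000 103.0000 97.3350 5.6650] k=[103 103 100 6]
t=2: x=[103.0000 102.8350 94.9950 11.1700] k=[103 103 90 8]
t=3: x=[103.0000 102.2850 86.2050 12.5100] k=[103 101 86 18]
t=4: x=[102.8900 100.2850 83.0850 21.7400] k=[103 100 85 25]
t=5: x=[102.8350 99.3400 82.5250 28.3000] k=[103 102 79 25]
t=6: x=[102.9450 100.7900 77.2950 27.9700] k=[101 97 72 33]
t=7: x=[100.7800 95.8450 71.2300 35.1450] k=[99 99 75 32]
t=8: x=[99.0000 97.6800 73.9550 34.3650] k=[103 100 73 35]
t=9: x=[102.8350 98.6800 72.3950 37.0900] k=[100 98 70 41]
t=10: x=[99.8900 96.5700 69.9450 42.5950] k=[97 92 70 45]
t=11: x=[96.7250 91.0650 69.8350 46.3750] k=[97 93 71 46]
t=12: x=[96.7800 92.0100 70.8350 47.3750] k=[94 88 67 43]
t=13: x=[93.6700 87.1750 66.8350 44.3200] k=[98 87 69 43]
t=14: x=[97.3950 86.6150 68.5600 44.4300] k=[92 90 73 41]
t=15: x=[91.8900 89.1750 72.1750 42.7600] k=[96 94 73 42]
t=16: x=[95.8900 92.9550 72.4500 43.7050] k=[93 93 74 41]
t=17: x=[93.0000 91.9550 73.2300 42.8150] k=[97 89 72 39]
t=18: x=[96.5600 88.5050 71.1200 40.8150] k=[98 94 76 41]
t=19: x=[97.7800 93.2300 75.0650 42.9250] k=[93 88 70 40]
t=20: x=[92.7250 87.2850 69.3400 41.6500] k=[89 86 66 37]

2.500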